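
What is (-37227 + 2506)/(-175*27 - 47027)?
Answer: 34721/51752 ≈ 0.67091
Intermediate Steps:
(-37227 + 2506)/(-175*27 - 47027) = -34721/(-4725 - 47027) = -34721/(-51752) = -34721*(-1/51752) = 34721/51752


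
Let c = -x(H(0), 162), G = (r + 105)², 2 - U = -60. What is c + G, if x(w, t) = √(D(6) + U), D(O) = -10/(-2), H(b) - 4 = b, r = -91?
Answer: 196 - √67 ≈ 187.81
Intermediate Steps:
U = 62 (U = 2 - 1*(-60) = 2 + 60 = 62)
H(b) = 4 + b
D(O) = 5 (D(O) = -10*(-½) = 5)
x(w, t) = √67 (x(w, t) = √(5 + 62) = √67)
G = 196 (G = (-91 + 105)² = 14² = 196)
c = -√67 ≈ -8.1853
c + G = -√67 + 196 = 196 - √67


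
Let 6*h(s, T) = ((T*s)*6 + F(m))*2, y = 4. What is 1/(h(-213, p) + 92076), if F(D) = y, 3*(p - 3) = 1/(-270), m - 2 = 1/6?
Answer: 135/12257981 ≈ 1.1013e-5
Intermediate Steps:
m = 13/6 (m = 2 + 1/6 = 2 + ⅙ = 13/6 ≈ 2.1667)
p = 2429/810 (p = 3 + (⅓)/(-270) = 3 + (⅓)*(-1/270) = 3 - 1/810 = 2429/810 ≈ 2.9988)
F(D) = 4
h(s, T) = 4/3 + 2*T*s (h(s, T) = (((T*s)*6 + 4)*2)/6 = ((6*T*s + 4)*2)/6 = ((4 + 6*T*s)*2)/6 = (8 + 12*T*s)/6 = 4/3 + 2*T*s)
1/(h(-213, p) + 92076) = 1/((4/3 + 2*(2429/810)*(-213)) + 92076) = 1/((4/3 - 172459/135) + 92076) = 1/(-172279/135 + 92076) = 1/(12257981/135) = 135/12257981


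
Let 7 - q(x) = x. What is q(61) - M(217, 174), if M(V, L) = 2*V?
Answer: -488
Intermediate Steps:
q(x) = 7 - x
q(61) - M(217, 174) = (7 - 1*61) - 2*217 = (7 - 61) - 1*434 = -54 - 434 = -488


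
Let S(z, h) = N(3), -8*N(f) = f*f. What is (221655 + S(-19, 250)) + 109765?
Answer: 2651351/8 ≈ 3.3142e+5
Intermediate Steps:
N(f) = -f²/8 (N(f) = -f*f/8 = -f²/8)
S(z, h) = -9/8 (S(z, h) = -⅛*3² = -⅛*9 = -9/8)
(221655 + S(-19, 250)) + 109765 = (221655 - 9/8) + 109765 = 1773231/8 + 109765 = 2651351/8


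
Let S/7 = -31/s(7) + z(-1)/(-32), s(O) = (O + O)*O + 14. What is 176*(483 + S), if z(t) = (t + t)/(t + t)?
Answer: 169257/2 ≈ 84629.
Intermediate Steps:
z(t) = 1 (z(t) = (2*t)/((2*t)) = (2*t)*(1/(2*t)) = 1)
s(O) = 14 + 2*O² (s(O) = (2*O)*O + 14 = 2*O² + 14 = 14 + 2*O²)
S = -69/32 (S = 7*(-31/(14 + 2*7²) + 1/(-32)) = 7*(-31/(14 + 2*49) + 1*(-1/32)) = 7*(-31/(14 + 98) - 1/32) = 7*(-31/112 - 1/32) = 7*(-69/224) = -69/32 ≈ -2.1563)
176*(483 + S) = 176*(483 - 69/32) = 176*(15387/32) = 169257/2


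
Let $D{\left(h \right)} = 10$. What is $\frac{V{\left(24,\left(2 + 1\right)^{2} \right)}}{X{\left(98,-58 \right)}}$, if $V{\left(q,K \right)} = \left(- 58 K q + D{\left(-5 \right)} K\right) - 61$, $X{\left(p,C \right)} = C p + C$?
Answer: $\frac{431}{198} \approx 2.1768$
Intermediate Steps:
$X{\left(p,C \right)} = C + C p$
$V{\left(q,K \right)} = -61 + 10 K - 58 K q$ ($V{\left(q,K \right)} = \left(- 58 K q + 10 K\right) - 61 = \left(10 K - 58 K q\right) - 61 = -61 + 10 K - 58 K q$)
$\frac{V{\left(24,\left(2 + 1\right)^{2} \right)}}{X{\left(98,-58 \right)}} = \frac{-61 + 10 \left(2 + 1\right)^{2} - 58 \left(2 + 1\right)^{2} \cdot 24}{\left(-58\right) \left(1 + 98\right)} = \frac{-61 + 10 \cdot 3^{2} - 58 \cdot 3^{2} \cdot 24}{\left(-58\right) 99} = \frac{-61 + 10 \cdot 9 - 522 \cdot 24}{-5742} = \left(-61 + 90 - 12528\right) \left(- \frac{1}{5742}\right) = \left(-12499\right) \left(- \frac{1}{5742}\right) = \frac{431}{198}$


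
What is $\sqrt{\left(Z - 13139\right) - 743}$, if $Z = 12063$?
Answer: $i \sqrt{1819} \approx 42.65 i$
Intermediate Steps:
$\sqrt{\left(Z - 13139\right) - 743} = \sqrt{\left(12063 - 13139\right) - 743} = \sqrt{-1076 - 743} = \sqrt{-1819} = i \sqrt{1819}$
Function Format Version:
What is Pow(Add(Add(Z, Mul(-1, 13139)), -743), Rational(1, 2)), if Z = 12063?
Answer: Mul(I, Pow(1819, Rational(1, 2))) ≈ Mul(42.650, I)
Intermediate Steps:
Pow(Add(Add(Z, Mul(-1, 13139)), -743), Rational(1, 2)) = Pow(Add(Add(12063, Mul(-1, 13139)), -743), Rational(1, 2)) = Pow(Add(Add(12063, -13139), -743), Rational(1, 2)) = Pow(Add(-1076, -743), Rational(1, 2)) = Pow(-1819, Rational(1, 2)) = Mul(I, Pow(1819, Rational(1, 2)))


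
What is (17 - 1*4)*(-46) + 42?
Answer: -556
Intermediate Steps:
(17 - 1*4)*(-46) + 42 = (17 - 4)*(-46) + 42 = 13*(-46) + 42 = -598 + 42 = -556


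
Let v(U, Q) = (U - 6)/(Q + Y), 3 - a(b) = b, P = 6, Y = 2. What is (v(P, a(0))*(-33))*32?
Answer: 0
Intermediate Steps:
a(b) = 3 - b
v(U, Q) = (-6 + U)/(2 + Q) (v(U, Q) = (U - 6)/(Q + 2) = (-6 + U)/(2 + Q))
(v(P, a(0))*(-33))*32 = (((-6 + 6)/(2 + (3 - 1*0)))*(-33))*32 = ((0/(2 + (3 + 0)))*(-33))*32 = ((0/(2 + 3))*(-33))*32 = ((0/5)*(-33))*32 = (((⅕)*0)*(-33))*32 = (0*(-33))*32 = 0*32 = 0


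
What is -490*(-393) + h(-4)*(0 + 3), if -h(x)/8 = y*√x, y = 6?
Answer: 192570 - 288*I ≈ 1.9257e+5 - 288.0*I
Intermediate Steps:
h(x) = -48*√x
-490*(-393) + h(-4)*(0 + 3) = -490*(-393) + (-96*I)*(0 + 3) = 192570 - 96*I*3 = 192570 - 288*I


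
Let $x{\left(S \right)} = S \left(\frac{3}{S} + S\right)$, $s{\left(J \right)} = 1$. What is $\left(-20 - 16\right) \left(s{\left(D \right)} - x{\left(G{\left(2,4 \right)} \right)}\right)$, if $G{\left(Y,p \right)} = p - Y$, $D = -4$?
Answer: $216$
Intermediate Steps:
$x{\left(S \right)} = S \left(S + \frac{3}{S}\right)$
$\left(-20 - 16\right) \left(s{\left(D \right)} - x{\left(G{\left(2,4 \right)} \right)}\right) = \left(-20 - 16\right) \left(1 - \left(3 + \left(4 - 2\right)^{2}\right)\right) = - 36 \left(1 - \left(3 + \left(4 - 2\right)^{2}\right)\right) = - 36 \left(1 - \left(3 + 2^{2}\right)\right) = - 36 \left(1 - \left(3 + 4\right)\right) = - 36 \left(1 - 7\right) = \left(-36\right) \left(-6\right) = 216$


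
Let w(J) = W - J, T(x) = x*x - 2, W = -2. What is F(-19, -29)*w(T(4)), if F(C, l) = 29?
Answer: -464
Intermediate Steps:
T(x) = -2 + x² (T(x) = x² - 2 = -2 + x²)
w(J) = -2 - J
F(-19, -29)*w(T(4)) = 29*(-2 - (-2 + 4²)) = 29*(-2 - (-2 + 16)) = 29*(-2 - 1*14) = 29*(-2 - 14) = 29*(-16) = -464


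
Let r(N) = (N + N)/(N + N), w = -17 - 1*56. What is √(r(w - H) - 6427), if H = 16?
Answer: 3*I*√714 ≈ 80.162*I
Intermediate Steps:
w = -73 (w = -17 - 56 = -73)
r(N) = 1 (r(N) = (2*N)/((2*N)) = (2*N)*(1/(2*N)) = 1)
√(r(w - H) - 6427) = √(1 - 6427) = √(-6426) = 3*I*√714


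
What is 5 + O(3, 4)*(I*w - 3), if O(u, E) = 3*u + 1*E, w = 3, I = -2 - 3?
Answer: -229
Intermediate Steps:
I = -5
O(u, E) = E + 3*u (O(u, E) = 3*u + E = E + 3*u)
5 + O(3, 4)*(I*w - 3) = 5 + (4 + 3*3)*(-5*3 - 3) = 5 + (4 + 9)*(-15 - 3) = 5 + 13*(-18) = 5 - 234 = -229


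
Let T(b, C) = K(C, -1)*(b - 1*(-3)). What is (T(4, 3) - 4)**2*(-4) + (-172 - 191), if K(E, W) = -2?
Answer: -1659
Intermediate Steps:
T(b, C) = -6 - 2*b (T(b, C) = -2*(b - 1*(-3)) = -2*(b + 3) = -2*(3 + b) = -6 - 2*b)
(T(4, 3) - 4)**2*(-4) + (-172 - 191) = ((-6 - 2*4) - 4)**2*(-4) + (-172 - 191) = ((-6 - 8) - 4)**2*(-4) - 363 = (-14 - 4)**2*(-4) - 363 = (-18)**2*(-4) - 363 = 324*(-4) - 363 = -1296 - 363 = -1659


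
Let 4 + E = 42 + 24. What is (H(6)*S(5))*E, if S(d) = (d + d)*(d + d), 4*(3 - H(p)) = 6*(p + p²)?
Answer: -372000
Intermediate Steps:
E = 62 (E = -4 + (42 + 24) = -4 + 66 = 62)
H(p) = 3 - 3*p/2 - 3*p²/2 (H(p) = 3 - 3*(p + p²)/2 = 3 - (6*p + 6*p²)/4 = 3 + (-3*p/2 - 3*p²/2) = 3 - 3*p/2 - 3*p²/2)
S(d) = 4*d² (S(d) = (2*d)*(2*d) = 4*d²)
(H(6)*S(5))*E = ((3 - 3/2*6 - 3/2*6²)*(4*5²))*62 = ((3 - 9 - 3/2*36)*(4*25))*62 = ((3 - 9 - 54)*100)*62 = -60*100*62 = -6000*62 = -372000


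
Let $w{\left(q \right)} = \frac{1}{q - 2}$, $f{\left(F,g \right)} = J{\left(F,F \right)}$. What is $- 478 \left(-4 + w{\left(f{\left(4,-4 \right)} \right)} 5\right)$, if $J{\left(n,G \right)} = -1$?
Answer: $\frac{8126}{3} \approx 2708.7$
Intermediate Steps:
$f{\left(F,g \right)} = -1$
$w{\left(q \right)} = \frac{1}{-2 + q}$
$- 478 \left(-4 + w{\left(f{\left(4,-4 \right)} \right)} 5\right) = - 478 \left(-4 + \frac{1}{-2 - 1} \cdot 5\right) = - 478 \left(-4 + \frac{1}{-3} \cdot 5\right) = - 478 \left(-4 - \frac{5}{3}\right) = \left(-478\right) \left(- \frac{17}{3}\right) = \frac{8126}{3}$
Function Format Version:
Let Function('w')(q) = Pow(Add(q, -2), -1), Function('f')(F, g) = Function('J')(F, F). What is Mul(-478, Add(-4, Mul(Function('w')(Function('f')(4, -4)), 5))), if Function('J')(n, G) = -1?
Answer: Rational(8126, 3) ≈ 2708.7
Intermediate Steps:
Function('f')(F, g) = -1
Function('w')(q) = Pow(Add(-2, q), -1)
Mul(-478, Add(-4, Mul(Function('w')(Function('f')(4, -4)), 5))) = Mul(-478, Add(-4, Mul(Pow(Add(-2, -1), -1), 5))) = Mul(-478, Add(-4, Mul(Pow(-3, -1), 5))) = Mul(-478, Add(-4, Mul(Rational(-1, 3), 5))) = Mul(-478, Add(-4, Rational(-5, 3))) = Mul(-478, Rational(-17, 3)) = Rational(8126, 3)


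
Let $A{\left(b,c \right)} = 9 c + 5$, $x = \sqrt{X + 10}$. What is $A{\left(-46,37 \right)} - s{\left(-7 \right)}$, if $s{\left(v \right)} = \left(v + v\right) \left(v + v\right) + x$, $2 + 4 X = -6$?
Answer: $142 - 2 \sqrt{2} \approx 139.17$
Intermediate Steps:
$X = -2$ ($X = - \frac{1}{2} + \frac{1}{4} \left(-6\right) = - \frac{1}{2} - \frac{3}{2} = -2$)
$x = 2 \sqrt{2}$ ($x = \sqrt{-2 + 10} = \sqrt{8} = 2 \sqrt{2} \approx 2.8284$)
$s{\left(v \right)} = 2 \sqrt{2} + 4 v^{2}$ ($s{\left(v \right)} = \left(v + v\right) \left(v + v\right) + 2 \sqrt{2} = 2 v 2 v + 2 \sqrt{2} = 4 v^{2} + 2 \sqrt{2} = 2 \sqrt{2} + 4 v^{2}$)
$A{\left(b,c \right)} = 5 + 9 c$
$A{\left(-46,37 \right)} - s{\left(-7 \right)} = \left(5 + 9 \cdot 37\right) - \left(2 \sqrt{2} + 4 \left(-7\right)^{2}\right) = \left(5 + 333\right) - \left(2 \sqrt{2} + 4 \cdot 49\right) = 338 - \left(2 \sqrt{2} + 196\right) = 338 - \left(196 + 2 \sqrt{2}\right) = 142 - 2 \sqrt{2}$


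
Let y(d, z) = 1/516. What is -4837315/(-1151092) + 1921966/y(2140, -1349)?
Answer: 1141577603263267/1151092 ≈ 9.9173e+8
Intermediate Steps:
y(d, z) = 1/516
-4837315/(-1151092) + 1921966/y(2140, -1349) = -4837315/(-1151092) + 1921966/(1/516) = -4837315*(-1/1151092) + 1921966*516 = 4837315/1151092 + 991734456 = 1141577603263267/1151092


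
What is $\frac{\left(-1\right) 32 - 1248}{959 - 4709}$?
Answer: $\frac{128}{375} \approx 0.34133$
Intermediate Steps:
$\frac{\left(-1\right) 32 - 1248}{959 - 4709} = \frac{-32 - 1248}{-3750} = \left(-1280\right) \left(- \frac{1}{3750}\right) = \frac{128}{375}$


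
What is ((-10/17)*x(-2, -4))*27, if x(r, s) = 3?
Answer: -810/17 ≈ -47.647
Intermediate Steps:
((-10/17)*x(-2, -4))*27 = (-10/17*3)*27 = (-10*1/17*3)*27 = -10/17*3*27 = -30/17*27 = -810/17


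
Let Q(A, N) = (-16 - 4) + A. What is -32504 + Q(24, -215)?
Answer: -32500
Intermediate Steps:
Q(A, N) = -20 + A
-32504 + Q(24, -215) = -32504 + (-20 + 24) = -32504 + 4 = -32500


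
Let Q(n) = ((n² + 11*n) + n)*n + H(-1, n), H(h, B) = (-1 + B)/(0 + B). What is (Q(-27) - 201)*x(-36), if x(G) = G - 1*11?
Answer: 14130268/27 ≈ 5.2334e+5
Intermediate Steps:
H(h, B) = (-1 + B)/B
x(G) = -11 + G (x(G) = G - 11 = -11 + G)
Q(n) = n*(n² + 12*n) + (-1 + n)/n (Q(n) = ((n² + 11*n) + n)*n + (-1 + n)/n = (n² + 12*n)*n + (-1 + n)/n = n*(n² + 12*n) + (-1 + n)/n)
(Q(-27) - 201)*x(-36) = ((-1 - 27 + (-27)³*(12 - 27))/(-27) - 201)*(-11 - 36) = (-(-1 - 27 - 19683*(-15))/27 - 201)*(-47) = (-(-1 - 27 + 295245)/27 - 201)*(-47) = (-1/27*295217 - 201)*(-47) = (-295217/27 - 201)*(-47) = -300644/27*(-47) = 14130268/27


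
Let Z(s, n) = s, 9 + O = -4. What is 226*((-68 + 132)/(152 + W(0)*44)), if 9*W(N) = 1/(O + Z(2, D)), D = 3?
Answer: 32544/341 ≈ 95.437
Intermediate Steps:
O = -13 (O = -9 - 4 = -13)
W(N) = -1/99 (W(N) = 1/(9*(-13 + 2)) = (⅑)/(-11) = (⅑)*(-1/11) = -1/99)
226*((-68 + 132)/(152 + W(0)*44)) = 226*((-68 + 132)/(152 - 1/99*44)) = 226*(64/(152 - 4/9)) = 226*(64/(1364/9)) = 226*(64*(9/1364)) = 226*(144/341) = 32544/341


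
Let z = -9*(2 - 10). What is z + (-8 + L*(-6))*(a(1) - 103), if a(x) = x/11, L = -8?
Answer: -44488/11 ≈ -4044.4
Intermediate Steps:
a(x) = x/11 (a(x) = x*(1/11) = x/11)
z = 72 (z = -9*(-8) = 72)
z + (-8 + L*(-6))*(a(1) - 103) = 72 + (-8 - 8*(-6))*((1/11)*1 - 103) = 72 + (-8 + 48)*(1/11 - 103) = 72 + 40*(-1132/11) = 72 - 45280/11 = -44488/11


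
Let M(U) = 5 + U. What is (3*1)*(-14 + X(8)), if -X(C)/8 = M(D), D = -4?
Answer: -66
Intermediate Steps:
X(C) = -8 (X(C) = -8*(5 - 4) = -8*1 = -8)
(3*1)*(-14 + X(8)) = (3*1)*(-14 - 8) = 3*(-22) = -66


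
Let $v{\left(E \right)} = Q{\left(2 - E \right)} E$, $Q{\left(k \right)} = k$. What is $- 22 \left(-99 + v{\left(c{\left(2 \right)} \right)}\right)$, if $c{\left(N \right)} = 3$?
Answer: $2244$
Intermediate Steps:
$v{\left(E \right)} = E \left(2 - E\right)$ ($v{\left(E \right)} = \left(2 - E\right) E = E \left(2 - E\right)$)
$- 22 \left(-99 + v{\left(c{\left(2 \right)} \right)}\right) = - 22 \left(-99 + 3 \left(2 - 3\right)\right) = - 22 \left(-99 + 3 \left(-1\right)\right) = - 22 \left(-99 - 3\right) = \left(-22\right) \left(-102\right) = 2244$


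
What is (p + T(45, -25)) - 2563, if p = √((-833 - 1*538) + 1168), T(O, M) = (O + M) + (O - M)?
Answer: -2473 + I*√203 ≈ -2473.0 + 14.248*I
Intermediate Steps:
T(O, M) = 2*O (T(O, M) = (M + O) + (O - M) = 2*O)
p = I*√203 (p = √((-833 - 538) + 1168) = √(-1371 + 1168) = √(-203) = I*√203 ≈ 14.248*I)
(p + T(45, -25)) - 2563 = (I*√203 + 2*45) - 2563 = (I*√203 + 90) - 2563 = (90 + I*√203) - 2563 = -2473 + I*√203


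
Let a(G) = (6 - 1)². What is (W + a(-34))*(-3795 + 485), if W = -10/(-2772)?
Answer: -57354025/693 ≈ -82762.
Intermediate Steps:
W = 5/1386 (W = -10*(-1/2772) = 5/1386 ≈ 0.0036075)
a(G) = 25 (a(G) = 5² = 25)
(W + a(-34))*(-3795 + 485) = (5/1386 + 25)*(-3795 + 485) = (34655/1386)*(-3310) = -57354025/693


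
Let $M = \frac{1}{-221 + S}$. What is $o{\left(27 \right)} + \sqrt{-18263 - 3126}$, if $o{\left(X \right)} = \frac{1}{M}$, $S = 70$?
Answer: $-151 + i \sqrt{21389} \approx -151.0 + 146.25 i$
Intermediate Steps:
$M = - \frac{1}{151}$ ($M = \frac{1}{-221 + 70} = \frac{1}{-151} = - \frac{1}{151} \approx -0.0066225$)
$o{\left(X \right)} = -151$ ($o{\left(X \right)} = \frac{1}{- \frac{1}{151}} = -151$)
$o{\left(27 \right)} + \sqrt{-18263 - 3126} = -151 + \sqrt{-18263 - 3126} = -151 + \sqrt{-21389} = -151 + i \sqrt{21389}$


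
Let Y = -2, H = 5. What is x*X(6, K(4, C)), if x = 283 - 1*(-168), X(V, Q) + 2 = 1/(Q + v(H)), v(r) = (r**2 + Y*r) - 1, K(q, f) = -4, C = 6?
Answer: -8569/10 ≈ -856.90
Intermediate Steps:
v(r) = -1 + r**2 - 2*r (v(r) = (r**2 - 2*r) - 1 = -1 + r**2 - 2*r)
X(V, Q) = -2 + 1/(14 + Q) (X(V, Q) = -2 + 1/(Q + (-1 + 5**2 - 2*5)) = -2 + 1/(Q + (-1 + 25 - 10)) = -2 + 1/(Q + 14) = -2 + 1/(14 + Q))
x = 451 (x = 283 + 168 = 451)
x*X(6, K(4, C)) = 451*((-27 - 2*(-4))/(14 - 4)) = 451*((-27 + 8)/10) = 451*((1/10)*(-19)) = 451*(-19/10) = -8569/10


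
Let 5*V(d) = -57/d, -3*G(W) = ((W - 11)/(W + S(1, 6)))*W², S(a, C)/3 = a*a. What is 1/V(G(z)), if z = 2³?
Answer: -320/627 ≈ -0.51037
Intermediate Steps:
S(a, C) = 3*a² (S(a, C) = 3*(a*a) = 3*a²)
z = 8
G(W) = -W²*(-11 + W)/(3*(3 + W)) (G(W) = -(W - 11)/(W + 3*1²)*W²/3 = -(-11 + W)/(W + 3*1)*W²/3 = -(-11 + W)/(W + 3)*W²/3 = -(-11 + W)/(3 + W)*W²/3 = -W²*(-11 + W)/(3*(3 + W)))
V(d) = -57/(5*d) (V(d) = (-57/d)/5 = -57/(5*d))
1/V(G(z)) = 1/(-57*3*(3 + 8)/(64*(11 - 1*8))/5) = 1/(-57*33/(64*(11 - 8))/5) = 1/(-57/(5*((⅓)*64*(1/11)*3))) = 1/(-57/(5*64/11)) = 1/(-57/5*11/64) = 1/(-627/320) = -320/627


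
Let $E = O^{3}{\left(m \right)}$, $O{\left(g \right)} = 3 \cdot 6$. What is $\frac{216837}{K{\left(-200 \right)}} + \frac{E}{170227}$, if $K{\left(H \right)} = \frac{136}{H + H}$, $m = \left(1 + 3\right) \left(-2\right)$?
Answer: $- \frac{1845575500806}{2893859} \approx -6.3776 \cdot 10^{5}$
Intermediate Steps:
$m = -8$ ($m = 4 \left(-2\right) = -8$)
$O{\left(g \right)} = 18$
$E = 5832$ ($E = 18^{3} = 5832$)
$K{\left(H \right)} = \frac{68}{H}$ ($K{\left(H \right)} = \frac{136}{2 H} = 136 \frac{1}{2 H} = \frac{68}{H}$)
$\frac{216837}{K{\left(-200 \right)}} + \frac{E}{170227} = \frac{216837}{68 \frac{1}{-200}} + \frac{5832}{170227} = \frac{216837}{68 \left(- \frac{1}{200}\right)} + 5832 \cdot \frac{1}{170227} = \frac{216837}{- \frac{17}{50}} + \frac{5832}{170227} = 216837 \left(- \frac{50}{17}\right) + \frac{5832}{170227} = - \frac{10841850}{17} + \frac{5832}{170227} = - \frac{1845575500806}{2893859}$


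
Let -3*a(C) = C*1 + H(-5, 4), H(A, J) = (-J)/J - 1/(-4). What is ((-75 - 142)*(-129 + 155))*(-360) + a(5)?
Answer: 24373423/12 ≈ 2.0311e+6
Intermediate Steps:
H(A, J) = -¾ (H(A, J) = -1 - 1*(-¼) = -1 + ¼ = -¾)
a(C) = ¼ - C/3 (a(C) = -(C*1 - ¾)/3 = -(C - ¾)/3 = -(-¾ + C)/3 = ¼ - C/3)
((-75 - 142)*(-129 + 155))*(-360) + a(5) = ((-75 - 142)*(-129 + 155))*(-360) + (¼ - ⅓*5) = -217*26*(-360) + (¼ - 5/3) = -5642*(-360) - 17/12 = 2031120 - 17/12 = 24373423/12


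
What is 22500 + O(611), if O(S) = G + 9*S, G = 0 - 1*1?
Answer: 27998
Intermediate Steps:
G = -1 (G = 0 - 1 = -1)
O(S) = -1 + 9*S
22500 + O(611) = 22500 + (-1 + 9*611) = 22500 + (-1 + 5499) = 22500 + 5498 = 27998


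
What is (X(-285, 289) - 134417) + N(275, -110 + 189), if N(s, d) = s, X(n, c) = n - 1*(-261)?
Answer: -134166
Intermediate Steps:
X(n, c) = 261 + n (X(n, c) = n + 261 = 261 + n)
(X(-285, 289) - 134417) + N(275, -110 + 189) = ((261 - 285) - 134417) + 275 = (-24 - 134417) + 275 = -134441 + 275 = -134166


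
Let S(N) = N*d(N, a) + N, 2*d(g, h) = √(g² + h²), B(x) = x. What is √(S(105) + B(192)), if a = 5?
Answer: √(1188 + 1050*√442)/2 ≈ 76.261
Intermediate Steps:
d(g, h) = √(g² + h²)/2
S(N) = N + N*√(25 + N²)/2 (S(N) = N*(√(N² + 5²)/2) + N = N*(√(N² + 25)/2) + N = N*(√(25 + N²)/2) + N = N*√(25 + N²)/2 + N = N + N*√(25 + N²)/2)
√(S(105) + B(192)) = √((½)*105*(2 + √(25 + 105²)) + 192) = √((½)*105*(2 + √(25 + 11025)) + 192) = √((½)*105*(2 + √11050) + 192) = √((½)*105*(2 + 5*√442) + 192) = √((105 + 525*√442/2) + 192) = √(297 + 525*√442/2)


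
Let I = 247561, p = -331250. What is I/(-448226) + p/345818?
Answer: -117042956199/77502309434 ≈ -1.5102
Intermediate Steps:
I/(-448226) + p/345818 = 247561/(-448226) - 331250/345818 = 247561*(-1/448226) - 331250*1/345818 = -247561/448226 - 165625/172909 = -117042956199/77502309434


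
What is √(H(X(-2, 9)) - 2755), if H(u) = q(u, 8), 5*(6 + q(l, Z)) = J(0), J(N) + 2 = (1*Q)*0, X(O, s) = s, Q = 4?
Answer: I*√69035/5 ≈ 52.549*I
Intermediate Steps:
J(N) = -2 (J(N) = -2 + (1*4)*0 = -2 + 4*0 = -2 + 0 = -2)
q(l, Z) = -32/5 (q(l, Z) = -6 + (⅕)*(-2) = -6 - ⅖ = -32/5)
H(u) = -32/5
√(H(X(-2, 9)) - 2755) = √(-32/5 - 2755) = √(-13807/5) = I*√69035/5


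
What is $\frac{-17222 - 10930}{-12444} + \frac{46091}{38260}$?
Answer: $\frac{8091431}{2333860} \approx 3.467$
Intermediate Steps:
$\frac{-17222 - 10930}{-12444} + \frac{46091}{38260} = \left(-17222 - 10930\right) \left(- \frac{1}{12444}\right) + 46091 \cdot \frac{1}{38260} = \left(-28152\right) \left(- \frac{1}{12444}\right) + \frac{46091}{38260} = \frac{138}{61} + \frac{46091}{38260} = \frac{8091431}{2333860}$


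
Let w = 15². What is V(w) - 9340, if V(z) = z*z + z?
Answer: 41510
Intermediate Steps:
w = 225
V(z) = z + z² (V(z) = z² + z = z + z²)
V(w) - 9340 = 225*(1 + 225) - 9340 = 225*226 - 9340 = 50850 - 9340 = 41510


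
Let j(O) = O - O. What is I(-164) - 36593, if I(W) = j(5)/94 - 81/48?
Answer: -585515/16 ≈ -36595.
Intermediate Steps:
j(O) = 0
I(W) = -27/16 (I(W) = 0/94 - 81/48 = 0*(1/94) - 81*1/48 = 0 - 27/16 = -27/16)
I(-164) - 36593 = -27/16 - 36593 = -585515/16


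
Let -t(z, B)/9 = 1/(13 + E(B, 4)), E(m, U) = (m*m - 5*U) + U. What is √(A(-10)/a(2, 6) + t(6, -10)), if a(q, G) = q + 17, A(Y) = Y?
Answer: I*√2102863/1843 ≈ 0.78683*I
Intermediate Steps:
E(m, U) = m² - 4*U (E(m, U) = (m² - 5*U) + U = m² - 4*U)
t(z, B) = -9/(-3 + B²) (t(z, B) = -9/(13 + (B² - 4*4)) = -9/(13 + (B² - 16)) = -9/(13 + (-16 + B²)) = -9/(-3 + B²))
a(q, G) = 17 + q
√(A(-10)/a(2, 6) + t(6, -10)) = √(-10/(17 + 2) - 9/(-3 + (-10)²)) = √(-10/19 - 9/(-3 + 100)) = √(-10*1/19 - 9/97) = √(-10/19 - 9*1/97) = √(-10/19 - 9/97) = √(-1141/1843) = I*√2102863/1843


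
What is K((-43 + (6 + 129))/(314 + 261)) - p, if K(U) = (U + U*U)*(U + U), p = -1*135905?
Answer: 2123516553/15625 ≈ 1.3591e+5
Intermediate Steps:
p = -135905
K(U) = 2*U*(U + U**2) (K(U) = (U + U**2)*(2*U) = 2*U*(U + U**2))
K((-43 + (6 + 129))/(314 + 261)) - p = 2*((-43 + (6 + 129))/(314 + 261))**2*(1 + (-43 + (6 + 129))/(314 + 261)) - 1*(-135905) = 2*((-43 + 135)/575)**2*(1 + (-43 + 135)/575) + 135905 = 2*(92*(1/575))**2*(1 + 92*(1/575)) + 135905 = 2*(4/25)**2*(1 + 4/25) + 135905 = 2*(16/625)*(29/25) + 135905 = 928/15625 + 135905 = 2123516553/15625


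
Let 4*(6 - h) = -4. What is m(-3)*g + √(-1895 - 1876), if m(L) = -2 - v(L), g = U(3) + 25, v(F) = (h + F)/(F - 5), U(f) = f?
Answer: -42 + 3*I*√419 ≈ -42.0 + 61.408*I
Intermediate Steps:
h = 7 (h = 6 - ¼*(-4) = 6 + 1 = 7)
v(F) = (7 + F)/(-5 + F) (v(F) = (7 + F)/(F - 5) = (7 + F)/(-5 + F))
g = 28 (g = 3 + 25 = 28)
m(L) = -2 - (7 + L)/(-5 + L)
m(-3)*g + √(-1895 - 1876) = (3*(1 - 1*(-3))/(-5 - 3))*28 + √(-1895 - 1876) = (3*(1 + 3)/(-8))*28 + √(-3771) = (3*(-⅛)*4)*28 + 3*I*√419 = -3/2*28 + 3*I*√419 = -42 + 3*I*√419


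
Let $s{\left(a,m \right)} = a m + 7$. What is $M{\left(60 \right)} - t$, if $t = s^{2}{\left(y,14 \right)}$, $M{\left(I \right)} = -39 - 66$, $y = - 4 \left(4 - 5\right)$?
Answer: $-4074$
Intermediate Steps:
$y = 4$ ($y = - 4 \left(4 - 5\right) = \left(-4\right) \left(-1\right) = 4$)
$s{\left(a,m \right)} = 7 + a m$
$M{\left(I \right)} = -105$
$t = 3969$ ($t = \left(7 + 4 \cdot 14\right)^{2} = \left(7 + 56\right)^{2} = 63^{2} = 3969$)
$M{\left(60 \right)} - t = -105 - 3969 = -4074$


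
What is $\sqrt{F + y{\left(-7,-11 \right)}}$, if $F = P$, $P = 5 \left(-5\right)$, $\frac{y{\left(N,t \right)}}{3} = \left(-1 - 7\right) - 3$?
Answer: $i \sqrt{58} \approx 7.6158 i$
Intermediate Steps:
$y{\left(N,t \right)} = -33$ ($y{\left(N,t \right)} = 3 \left(\left(-1 - 7\right) - 3\right) = 3 \left(-8 - 3\right) = 3 \left(-11\right) = -33$)
$P = -25$
$F = -25$
$\sqrt{F + y{\left(-7,-11 \right)}} = \sqrt{-25 - 33} = \sqrt{-58} = i \sqrt{58}$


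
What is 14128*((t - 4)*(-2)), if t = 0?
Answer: 113024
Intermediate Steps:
14128*((t - 4)*(-2)) = 14128*((0 - 4)*(-2)) = 14128*(-4*(-2)) = 14128*8 = 113024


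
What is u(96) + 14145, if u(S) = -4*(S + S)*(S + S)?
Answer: -133311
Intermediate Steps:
u(S) = -16*S² (u(S) = -4*2*S*2*S = -16*S²)
u(96) + 14145 = -16*96² + 14145 = -16*9216 + 14145 = -147456 + 14145 = -133311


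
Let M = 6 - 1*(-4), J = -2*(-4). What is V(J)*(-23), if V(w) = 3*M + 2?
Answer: -736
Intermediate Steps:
J = 8
M = 10 (M = 6 + 4 = 10)
V(w) = 32 (V(w) = 3*10 + 2 = 30 + 2 = 32)
V(J)*(-23) = 32*(-23) = -736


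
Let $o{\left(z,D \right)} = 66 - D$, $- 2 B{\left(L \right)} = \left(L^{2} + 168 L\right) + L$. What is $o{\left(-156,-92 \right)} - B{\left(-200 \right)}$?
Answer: $3258$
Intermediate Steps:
$B{\left(L \right)} = - \frac{169 L}{2} - \frac{L^{2}}{2}$ ($B{\left(L \right)} = - \frac{\left(L^{2} + 168 L\right) + L}{2} = - \frac{L^{2} + 169 L}{2} = - \frac{169 L}{2} - \frac{L^{2}}{2}$)
$o{\left(-156,-92 \right)} - B{\left(-200 \right)} = \left(66 - -92\right) - \left(- \frac{1}{2}\right) \left(-200\right) \left(169 - 200\right) = \left(66 + 92\right) - \left(- \frac{1}{2}\right) \left(-200\right) \left(-31\right) = 158 - -3100 = 158 + 3100 = 3258$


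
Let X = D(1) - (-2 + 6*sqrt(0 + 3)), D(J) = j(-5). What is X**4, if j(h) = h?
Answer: 17577 + 8424*sqrt(3) ≈ 32168.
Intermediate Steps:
D(J) = -5
X = -3 - 6*sqrt(3) (X = -5 - (-2 + 6*sqrt(0 + 3)) = -5 - (-2 + 6*sqrt(3)) = -5 + (2 - 6*sqrt(3)) = -3 - 6*sqrt(3) ≈ -13.392)
X**4 = (-3 - 6*sqrt(3))**4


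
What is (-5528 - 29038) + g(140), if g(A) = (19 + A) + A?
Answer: -34267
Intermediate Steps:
g(A) = 19 + 2*A
(-5528 - 29038) + g(140) = (-5528 - 29038) + (19 + 2*140) = -34566 + (19 + 280) = -34566 + 299 = -34267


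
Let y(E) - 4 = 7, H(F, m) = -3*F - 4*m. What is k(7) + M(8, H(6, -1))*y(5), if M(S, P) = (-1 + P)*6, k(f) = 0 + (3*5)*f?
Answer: -885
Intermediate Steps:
H(F, m) = -4*m - 3*F
k(f) = 15*f (k(f) = 0 + 15*f = 15*f)
y(E) = 11 (y(E) = 4 + 7 = 11)
M(S, P) = -6 + 6*P
k(7) + M(8, H(6, -1))*y(5) = 15*7 + (-6 + 6*(-4*(-1) - 3*6))*11 = 105 + (-6 + 6*(4 - 18))*11 = 105 + (-6 + 6*(-14))*11 = 105 + (-6 - 84)*11 = 105 - 90*11 = 105 - 990 = -885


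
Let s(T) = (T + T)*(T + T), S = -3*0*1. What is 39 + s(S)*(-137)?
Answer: 39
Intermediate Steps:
S = 0 (S = 0*1 = 0)
s(T) = 4*T² (s(T) = (2*T)*(2*T) = 4*T²)
39 + s(S)*(-137) = 39 + (4*0²)*(-137) = 39 + (4*0)*(-137) = 39 + 0*(-137) = 39 + 0 = 39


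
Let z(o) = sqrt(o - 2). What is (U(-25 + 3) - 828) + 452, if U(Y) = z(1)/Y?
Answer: -376 - I/22 ≈ -376.0 - 0.045455*I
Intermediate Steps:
z(o) = sqrt(-2 + o)
U(Y) = I/Y (U(Y) = sqrt(-2 + 1)/Y = sqrt(-1)/Y = I/Y)
(U(-25 + 3) - 828) + 452 = (I/(-25 + 3) - 828) + 452 = (I/(-22) - 828) + 452 = (I*(-1/22) - 828) + 452 = (-I/22 - 828) + 452 = (-828 - I/22) + 452 = -376 - I/22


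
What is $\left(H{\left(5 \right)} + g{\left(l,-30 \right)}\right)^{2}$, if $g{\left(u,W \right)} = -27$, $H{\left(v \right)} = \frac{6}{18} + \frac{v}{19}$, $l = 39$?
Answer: $\frac{2265025}{3249} \approx 697.15$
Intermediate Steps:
$H{\left(v \right)} = \frac{1}{3} + \frac{v}{19}$ ($H{\left(v \right)} = 6 \cdot \frac{1}{18} + v \frac{1}{19} = \frac{1}{3} + \frac{v}{19}$)
$\left(H{\left(5 \right)} + g{\left(l,-30 \right)}\right)^{2} = \left(\left(\frac{1}{3} + \frac{1}{19} \cdot 5\right) - 27\right)^{2} = \left(\left(\frac{1}{3} + \frac{5}{19}\right) - 27\right)^{2} = \left(\frac{34}{57} - 27\right)^{2} = \left(- \frac{1505}{57}\right)^{2} = \frac{2265025}{3249}$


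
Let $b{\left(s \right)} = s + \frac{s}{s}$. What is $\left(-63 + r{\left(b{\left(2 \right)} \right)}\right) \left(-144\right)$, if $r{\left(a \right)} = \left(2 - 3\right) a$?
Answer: $9504$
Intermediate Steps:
$b{\left(s \right)} = 1 + s$ ($b{\left(s \right)} = s + 1 = 1 + s$)
$r{\left(a \right)} = - a$
$\left(-63 + r{\left(b{\left(2 \right)} \right)}\right) \left(-144\right) = \left(-63 - \left(1 + 2\right)\right) \left(-144\right) = \left(-63 - 3\right) \left(-144\right) = \left(-66\right) \left(-144\right) = 9504$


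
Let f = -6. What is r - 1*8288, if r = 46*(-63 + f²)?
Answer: -9530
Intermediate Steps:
r = -1242 (r = 46*(-63 + (-6)²) = 46*(-63 + 36) = 46*(-27) = -1242)
r - 1*8288 = -1242 - 1*8288 = -1242 - 8288 = -9530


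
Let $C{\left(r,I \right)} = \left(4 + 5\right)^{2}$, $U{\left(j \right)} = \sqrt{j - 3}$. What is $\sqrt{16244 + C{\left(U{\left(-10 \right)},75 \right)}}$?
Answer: $5 \sqrt{653} \approx 127.77$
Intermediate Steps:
$U{\left(j \right)} = \sqrt{-3 + j}$
$C{\left(r,I \right)} = 81$ ($C{\left(r,I \right)} = 9^{2} = 81$)
$\sqrt{16244 + C{\left(U{\left(-10 \right)},75 \right)}} = \sqrt{16244 + 81} = \sqrt{16325} = 5 \sqrt{653}$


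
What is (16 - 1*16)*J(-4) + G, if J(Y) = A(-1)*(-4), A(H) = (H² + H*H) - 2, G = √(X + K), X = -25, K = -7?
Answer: 4*I*√2 ≈ 5.6569*I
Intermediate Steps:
G = 4*I*√2 (G = √(-25 - 7) = √(-32) = 4*I*√2 ≈ 5.6569*I)
A(H) = -2 + 2*H² (A(H) = (H² + H²) - 2 = 2*H² - 2 = -2 + 2*H²)
J(Y) = 0 (J(Y) = (-2 + 2*(-1)²)*(-4) = (-2 + 2*1)*(-4) = (-2 + 2)*(-4) = 0*(-4) = 0)
(16 - 1*16)*J(-4) + G = (16 - 1*16)*0 + 4*I*√2 = (16 - 16)*0 + 4*I*√2 = 0*0 + 4*I*√2 = 0 + 4*I*√2 = 4*I*√2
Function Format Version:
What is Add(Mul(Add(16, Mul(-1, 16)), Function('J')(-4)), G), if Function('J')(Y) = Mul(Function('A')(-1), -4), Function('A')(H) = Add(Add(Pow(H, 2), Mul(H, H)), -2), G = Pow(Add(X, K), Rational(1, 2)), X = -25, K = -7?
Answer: Mul(4, I, Pow(2, Rational(1, 2))) ≈ Mul(5.6569, I)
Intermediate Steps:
G = Mul(4, I, Pow(2, Rational(1, 2))) (G = Pow(Add(-25, -7), Rational(1, 2)) = Pow(-32, Rational(1, 2)) = Mul(4, I, Pow(2, Rational(1, 2))) ≈ Mul(5.6569, I))
Function('A')(H) = Add(-2, Mul(2, Pow(H, 2))) (Function('A')(H) = Add(Add(Pow(H, 2), Pow(H, 2)), -2) = Add(Mul(2, Pow(H, 2)), -2) = Add(-2, Mul(2, Pow(H, 2))))
Function('J')(Y) = 0 (Function('J')(Y) = Mul(Add(-2, Mul(2, Pow(-1, 2))), -4) = Mul(Add(-2, Mul(2, 1)), -4) = Mul(Add(-2, 2), -4) = Mul(0, -4) = 0)
Add(Mul(Add(16, Mul(-1, 16)), Function('J')(-4)), G) = Add(Mul(Add(16, Mul(-1, 16)), 0), Mul(4, I, Pow(2, Rational(1, 2)))) = Add(Mul(Add(16, -16), 0), Mul(4, I, Pow(2, Rational(1, 2)))) = Add(Mul(0, 0), Mul(4, I, Pow(2, Rational(1, 2)))) = Add(0, Mul(4, I, Pow(2, Rational(1, 2)))) = Mul(4, I, Pow(2, Rational(1, 2)))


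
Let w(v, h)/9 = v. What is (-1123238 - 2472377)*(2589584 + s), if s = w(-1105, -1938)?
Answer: -9275388682985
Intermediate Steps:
w(v, h) = 9*v
s = -9945 (s = 9*(-1105) = -9945)
(-1123238 - 2472377)*(2589584 + s) = (-1123238 - 2472377)*(2589584 - 9945) = -3595615*2579639 = -9275388682985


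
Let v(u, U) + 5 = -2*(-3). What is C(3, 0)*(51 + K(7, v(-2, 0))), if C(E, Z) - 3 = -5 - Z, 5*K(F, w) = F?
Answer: -524/5 ≈ -104.80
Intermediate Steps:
v(u, U) = 1 (v(u, U) = -5 - 2*(-3) = -5 + 6 = 1)
K(F, w) = F/5
C(E, Z) = -2 - Z (C(E, Z) = 3 + (-5 - Z) = -2 - Z)
C(3, 0)*(51 + K(7, v(-2, 0))) = (-2 - 1*0)*(51 + (⅕)*7) = (-2 + 0)*(51 + 7/5) = -2*262/5 = -524/5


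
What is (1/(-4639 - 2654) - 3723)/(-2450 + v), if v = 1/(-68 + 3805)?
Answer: 101466426080/66772148157 ≈ 1.5196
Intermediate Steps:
v = 1/3737 ≈ 0.00026759
(1/(-4639 - 2654) - 3723)/(-2450 + v) = (1/(-4639 - 2654) - 3723)/(-2450 + 1/3737) = (1/(-7293) - 3723)/(-9155649/3737) = (-1/7293 - 3723)*(-3737/9155649) = -27151840/7293*(-3737/9155649) = 101466426080/66772148157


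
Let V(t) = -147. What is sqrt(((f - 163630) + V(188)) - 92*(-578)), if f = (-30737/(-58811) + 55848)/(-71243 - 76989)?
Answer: I*sqrt(2101365542047514607757046)/4358836076 ≈ 332.57*I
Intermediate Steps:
f = -3284507465/8717672152 (f = (-30737*(-1/58811) + 55848)/(-148232) = (30737/58811 + 55848)*(-1/148232) = (3284507465/58811)*(-1/148232) = -3284507465/8717672152 ≈ -0.37676)
sqrt(((f - 163630) + V(188)) - 92*(-578)) = sqrt(((-3284507465/8717672152 - 163630) - 147) - 92*(-578)) = sqrt((-1426475978739225/8717672152 - 147) + 53176) = sqrt(-1427757476545569/8717672152 + 53176) = sqrt(-964186542190817/8717672152) = I*sqrt(2101365542047514607757046)/4358836076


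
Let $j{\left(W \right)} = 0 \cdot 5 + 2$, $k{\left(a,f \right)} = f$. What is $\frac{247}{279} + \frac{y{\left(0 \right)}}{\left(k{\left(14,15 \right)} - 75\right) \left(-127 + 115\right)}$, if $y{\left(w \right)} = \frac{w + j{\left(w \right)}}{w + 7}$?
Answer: $\frac{69191}{78120} \approx 0.8857$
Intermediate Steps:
$j{\left(W \right)} = 2$ ($j{\left(W \right)} = 0 + 2 = 2$)
$y{\left(w \right)} = \frac{2 + w}{7 + w}$ ($y{\left(w \right)} = \frac{w + 2}{w + 7} = \frac{2 + w}{7 + w}$)
$\frac{247}{279} + \frac{y{\left(0 \right)}}{\left(k{\left(14,15 \right)} - 75\right) \left(-127 + 115\right)} = \frac{247}{279} + \frac{\frac{1}{7 + 0} \left(2 + 0\right)}{\left(15 - 75\right) \left(-127 + 115\right)} = 247 \cdot \frac{1}{279} + \frac{\frac{1}{7} \cdot 2}{\left(-60\right) \left(-12\right)} = \frac{247}{279} + \frac{\frac{1}{7} \cdot 2}{720} = \frac{247}{279} + \frac{2}{7} \cdot \frac{1}{720} = \frac{247}{279} + \frac{1}{2520} = \frac{69191}{78120}$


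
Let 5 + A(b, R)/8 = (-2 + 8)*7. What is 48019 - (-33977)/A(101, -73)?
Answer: 14247601/296 ≈ 48134.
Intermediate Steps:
A(b, R) = 296 (A(b, R) = -40 + 8*((-2 + 8)*7) = -40 + 8*(6*7) = -40 + 8*42 = -40 + 336 = 296)
48019 - (-33977)/A(101, -73) = 48019 - (-33977)/296 = 48019 - 1*(-33977/296) = 48019 + 33977/296 = 14247601/296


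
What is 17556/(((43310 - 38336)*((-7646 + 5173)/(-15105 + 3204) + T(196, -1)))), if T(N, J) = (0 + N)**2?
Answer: 34822326/379011578581 ≈ 9.1877e-5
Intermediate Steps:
T(N, J) = N**2
17556/(((43310 - 38336)*((-7646 + 5173)/(-15105 + 3204) + T(196, -1)))) = 17556/(((43310 - 38336)*((-7646 + 5173)/(-15105 + 3204) + 196**2))) = 17556/((4974*(-2473/(-11901) + 38416))) = 17556/((4974*(-2473*(-1/11901) + 38416))) = 17556/((4974*(2473/11901 + 38416))) = 17556/((4974*(457191289/11901))) = 17556/(758023157162/3967) = 17556*(3967/758023157162) = 34822326/379011578581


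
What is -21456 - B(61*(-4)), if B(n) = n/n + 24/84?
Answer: -150201/7 ≈ -21457.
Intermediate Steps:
B(n) = 9/7 (B(n) = 1 + 24*(1/84) = 1 + 2/7 = 9/7)
-21456 - B(61*(-4)) = -21456 - 1*9/7 = -21456 - 9/7 = -150201/7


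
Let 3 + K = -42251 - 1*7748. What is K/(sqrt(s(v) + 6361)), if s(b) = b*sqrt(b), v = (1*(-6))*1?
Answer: -50002/sqrt(6361 - 6*I*sqrt(6)) ≈ -626.94 - 0.72426*I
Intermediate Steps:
v = -6 (v = -6*1 = -6)
s(b) = b**(3/2)
K = -50002 (K = -3 + (-42251 - 1*7748) = -3 + (-42251 - 7748) = -3 - 49999 = -50002)
K/(sqrt(s(v) + 6361)) = -50002/sqrt((-6)**(3/2) + 6361) = -50002/sqrt(-6*I*sqrt(6) + 6361) = -50002/sqrt(6361 - 6*I*sqrt(6))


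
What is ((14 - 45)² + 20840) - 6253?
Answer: 15548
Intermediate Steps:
((14 - 45)² + 20840) - 6253 = ((-31)² + 20840) - 6253 = (961 + 20840) - 6253 = 21801 - 6253 = 15548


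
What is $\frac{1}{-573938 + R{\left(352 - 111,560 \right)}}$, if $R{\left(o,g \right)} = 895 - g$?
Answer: $- \frac{1}{573603} \approx -1.7434 \cdot 10^{-6}$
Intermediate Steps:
$\frac{1}{-573938 + R{\left(352 - 111,560 \right)}} = \frac{1}{-573938 + \left(895 - 560\right)} = \frac{1}{-573938 + 335} = \frac{1}{-573603} = - \frac{1}{573603}$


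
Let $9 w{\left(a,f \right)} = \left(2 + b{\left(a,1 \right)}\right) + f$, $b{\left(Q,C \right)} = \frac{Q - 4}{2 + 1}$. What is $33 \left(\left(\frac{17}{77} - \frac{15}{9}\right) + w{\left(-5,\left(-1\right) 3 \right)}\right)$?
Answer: $- \frac{1310}{21} \approx -62.381$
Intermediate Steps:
$b{\left(Q,C \right)} = - \frac{4}{3} + \frac{Q}{3}$ ($b{\left(Q,C \right)} = \frac{-4 + Q}{3} = \left(-4 + Q\right) \frac{1}{3} = - \frac{4}{3} + \frac{Q}{3}$)
$w{\left(a,f \right)} = \frac{2}{27} + \frac{f}{9} + \frac{a}{27}$ ($w{\left(a,f \right)} = \frac{\left(2 + \left(- \frac{4}{3} + \frac{a}{3}\right)\right) + f}{9} = \frac{\left(\frac{2}{3} + \frac{a}{3}\right) + f}{9} = \frac{\frac{2}{3} + f + \frac{a}{3}}{9} = \frac{2}{27} + \frac{f}{9} + \frac{a}{27}$)
$33 \left(\left(\frac{17}{77} - \frac{15}{9}\right) + w{\left(-5,\left(-1\right) 3 \right)}\right) = 33 \left(\left(\frac{17}{77} - \frac{15}{9}\right) + \left(\frac{2}{27} + \frac{\left(-1\right) 3}{9} + \frac{1}{27} \left(-5\right)\right)\right) = 33 \left(\left(17 \cdot \frac{1}{77} - \frac{5}{3}\right) + \left(\frac{2}{27} + \frac{1}{9} \left(-3\right) - \frac{5}{27}\right)\right) = 33 \left(\left(\frac{17}{77} - \frac{5}{3}\right) - \frac{4}{9}\right) = 33 \left(- \frac{334}{231} - \frac{4}{9}\right) = 33 \left(- \frac{1310}{693}\right) = - \frac{1310}{21}$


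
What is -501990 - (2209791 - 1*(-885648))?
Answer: -3597429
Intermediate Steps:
-501990 - (2209791 - 1*(-885648)) = -501990 - (2209791 + 885648) = -501990 - 1*3095439 = -501990 - 3095439 = -3597429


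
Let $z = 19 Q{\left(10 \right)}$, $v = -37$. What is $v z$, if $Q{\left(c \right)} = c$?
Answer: $-7030$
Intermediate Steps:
$z = 190$ ($z = 19 \cdot 10 = 190$)
$v z = \left(-37\right) 190 = -7030$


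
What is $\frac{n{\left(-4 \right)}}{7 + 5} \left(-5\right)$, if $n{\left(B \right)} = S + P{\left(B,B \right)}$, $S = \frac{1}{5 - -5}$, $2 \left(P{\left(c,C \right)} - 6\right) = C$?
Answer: $- \frac{41}{24} \approx -1.7083$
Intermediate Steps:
$P{\left(c,C \right)} = 6 + \frac{C}{2}$
$S = \frac{1}{10}$ ($S = \frac{1}{5 + 5} = \frac{1}{10} \approx 0.1$)
$n{\left(B \right)} = \frac{61}{10} + \frac{B}{2}$ ($n{\left(B \right)} = \frac{1}{10} + \left(6 + \frac{B}{2}\right) = \frac{61}{10} + \frac{B}{2}$)
$\frac{n{\left(-4 \right)}}{7 + 5} \left(-5\right) = \frac{\frac{61}{10} + \frac{1}{2} \left(-4\right)}{7 + 5} \left(-5\right) = \frac{\frac{61}{10} - 2}{12} \left(-5\right) = \frac{1}{12} \cdot \frac{41}{10} \left(-5\right) = \frac{41}{120} \left(-5\right) = - \frac{41}{24}$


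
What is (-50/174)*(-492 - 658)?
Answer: 28750/87 ≈ 330.46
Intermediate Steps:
(-50/174)*(-492 - 658) = -50*1/174*(-1150) = -25/87*(-1150) = 28750/87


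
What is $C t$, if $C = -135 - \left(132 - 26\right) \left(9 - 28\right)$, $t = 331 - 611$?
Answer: $-526120$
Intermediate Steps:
$t = -280$
$C = 1879$ ($C = -135 - 106 \left(-19\right) = -135 - -2014 = -135 + 2014 = 1879$)
$C t = 1879 \left(-280\right) = -526120$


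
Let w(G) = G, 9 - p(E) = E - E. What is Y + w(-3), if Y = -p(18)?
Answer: -12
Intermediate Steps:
p(E) = 9 (p(E) = 9 - (E - E) = 9 - 1*0 = 9 + 0 = 9)
Y = -9 (Y = -1*9 = -9)
Y + w(-3) = -9 - 3 = -12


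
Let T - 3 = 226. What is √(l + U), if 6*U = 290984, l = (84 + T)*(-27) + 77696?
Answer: √1059681/3 ≈ 343.14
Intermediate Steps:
T = 229 (T = 3 + 226 = 229)
l = 69245 (l = (84 + 229)*(-27) + 77696 = 313*(-27) + 77696 = -8451 + 77696 = 69245)
U = 145492/3 (U = (⅙)*290984 = 145492/3 ≈ 48497.)
√(l + U) = √(69245 + 145492/3) = √(353227/3) = √1059681/3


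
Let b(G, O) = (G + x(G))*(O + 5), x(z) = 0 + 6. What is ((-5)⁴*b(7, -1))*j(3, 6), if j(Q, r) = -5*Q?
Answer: -487500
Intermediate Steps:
x(z) = 6
b(G, O) = (5 + O)*(6 + G) (b(G, O) = (G + 6)*(O + 5) = (6 + G)*(5 + O) = (5 + O)*(6 + G))
((-5)⁴*b(7, -1))*j(3, 6) = ((-5)⁴*(30 + 5*7 + 6*(-1) + 7*(-1)))*(-5*3) = (625*(30 + 35 - 6 - 7))*(-15) = (625*52)*(-15) = 32500*(-15) = -487500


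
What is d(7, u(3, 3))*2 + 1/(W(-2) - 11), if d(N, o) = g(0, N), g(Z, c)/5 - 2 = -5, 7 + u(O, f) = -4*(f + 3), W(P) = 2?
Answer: -271/9 ≈ -30.111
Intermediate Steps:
u(O, f) = -19 - 4*f (u(O, f) = -7 - 4*(f + 3) = -7 - 4*(3 + f) = -7 + (-12 - 4*f) = -19 - 4*f)
g(Z, c) = -15 (g(Z, c) = 10 + 5*(-5) = 10 - 25 = -15)
d(N, o) = -15
d(7, u(3, 3))*2 + 1/(W(-2) - 11) = -15*2 + 1/(2 - 11) = -30 + 1/(-9) = -30 - ⅑ = -271/9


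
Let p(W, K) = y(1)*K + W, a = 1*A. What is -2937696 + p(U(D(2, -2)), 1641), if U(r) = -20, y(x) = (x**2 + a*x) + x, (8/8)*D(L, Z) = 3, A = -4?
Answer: -2940998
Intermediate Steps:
a = -4 (a = 1*(-4) = -4)
D(L, Z) = 3
y(x) = x**2 - 3*x (y(x) = (x**2 - 4*x) + x = x**2 - 3*x)
p(W, K) = W - 2*K (p(W, K) = (1*(-3 + 1))*K + W = (1*(-2))*K + W = -2*K + W = W - 2*K)
-2937696 + p(U(D(2, -2)), 1641) = -2937696 + (-20 - 2*1641) = -2937696 + (-20 - 3282) = -2937696 - 3302 = -2940998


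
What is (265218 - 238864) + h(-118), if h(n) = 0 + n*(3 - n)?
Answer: 12076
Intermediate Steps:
h(n) = n*(3 - n)
(265218 - 238864) + h(-118) = (265218 - 238864) - 118*(3 - 1*(-118)) = 26354 - 118*(3 + 118) = 26354 - 118*121 = 26354 - 14278 = 12076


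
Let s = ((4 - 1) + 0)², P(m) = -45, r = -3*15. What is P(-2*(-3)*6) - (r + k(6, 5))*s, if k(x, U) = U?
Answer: 315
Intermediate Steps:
r = -45
s = 9 (s = (3 + 0)² = 3² = 9)
P(-2*(-3)*6) - (r + k(6, 5))*s = -45 - (-45 + 5)*9 = -45 - (-40)*9 = -45 - 1*(-360) = -45 + 360 = 315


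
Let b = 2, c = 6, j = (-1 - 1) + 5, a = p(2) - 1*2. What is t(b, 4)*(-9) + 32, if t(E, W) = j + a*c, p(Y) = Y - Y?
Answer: 113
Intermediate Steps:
p(Y) = 0
a = -2 (a = 0 - 1*2 = 0 - 2 = -2)
j = 3 (j = -2 + 5 = 3)
t(E, W) = -9 (t(E, W) = 3 - 2*6 = 3 - 12 = -9)
t(b, 4)*(-9) + 32 = -9*(-9) + 32 = 81 + 32 = 113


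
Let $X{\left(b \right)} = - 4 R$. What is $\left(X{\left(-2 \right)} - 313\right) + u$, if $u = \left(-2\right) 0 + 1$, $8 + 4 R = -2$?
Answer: $-302$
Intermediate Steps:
$R = - \frac{5}{2}$ ($R = -2 + \frac{1}{4} \left(-2\right) = -2 - \frac{1}{2} = - \frac{5}{2} \approx -2.5$)
$X{\left(b \right)} = 10$ ($X{\left(b \right)} = \left(-4\right) \left(- \frac{5}{2}\right) = 10$)
$u = 1$ ($u = 0 + 1 = 1$)
$\left(X{\left(-2 \right)} - 313\right) + u = \left(10 - 313\right) + 1 = -303 + 1 = -302$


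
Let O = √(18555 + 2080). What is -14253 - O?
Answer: -14253 - √20635 ≈ -14397.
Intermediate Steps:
O = √20635 ≈ 143.65
-14253 - O = -14253 - √20635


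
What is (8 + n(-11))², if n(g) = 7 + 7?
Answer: 484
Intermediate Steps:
n(g) = 14
(8 + n(-11))² = (8 + 14)² = 22² = 484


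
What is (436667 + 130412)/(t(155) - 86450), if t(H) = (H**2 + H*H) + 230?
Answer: -567079/38170 ≈ -14.857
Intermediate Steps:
t(H) = 230 + 2*H**2 (t(H) = (H**2 + H**2) + 230 = 2*H**2 + 230 = 230 + 2*H**2)
(436667 + 130412)/(t(155) - 86450) = (436667 + 130412)/((230 + 2*155**2) - 86450) = 567079/((230 + 2*24025) - 86450) = 567079/((230 + 48050) - 86450) = 567079/(48280 - 86450) = 567079/(-38170) = 567079*(-1/38170) = -567079/38170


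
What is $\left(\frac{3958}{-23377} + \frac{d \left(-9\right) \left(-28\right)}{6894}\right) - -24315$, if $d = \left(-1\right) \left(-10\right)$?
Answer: $\frac{217703459031}{8953391} \approx 24315.0$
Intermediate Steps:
$d = 10$
$\left(\frac{3958}{-23377} + \frac{d \left(-9\right) \left(-28\right)}{6894}\right) - -24315 = \left(\frac{3958}{-23377} + \frac{10 \left(-9\right) \left(-28\right)}{6894}\right) - -24315 = \left(3958 \left(- \frac{1}{23377}\right) + \left(-90\right) \left(-28\right) \frac{1}{6894}\right) + 24315 = \left(- \frac{3958}{23377} + 2520 \cdot \frac{1}{6894}\right) + 24315 = \left(- \frac{3958}{23377} + \frac{140}{383}\right) + 24315 = \frac{1756866}{8953391} + 24315 = \frac{217703459031}{8953391}$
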